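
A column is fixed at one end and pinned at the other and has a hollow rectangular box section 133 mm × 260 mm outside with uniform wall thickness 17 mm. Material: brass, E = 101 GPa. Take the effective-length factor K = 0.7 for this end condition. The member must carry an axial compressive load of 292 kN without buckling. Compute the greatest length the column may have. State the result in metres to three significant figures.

Inner dimensions: h_i = 260 − 2×17 = 226.0 mm, b_i = 133 − 2×17 = 99.00 mm
Weak-axis I_min = (h_o·b_o³ − h_i·b_i³)/12 with b_o = 133, b_i = 99.00 mm (shorter outer/inner sides).
I_min = (260×133³ − 226.0×99.00³)/12 = 3.270×10^7 mm⁴
I = 3.270×10^-5 m⁴
At the buckling limit P_cr = P = 2.920×10^5 N
From P_cr = π²EI/(K·L)²:  L = (1/K)·√(π²EI/P_cr) = (1/0.7)·√(π²×1.01×10^11×3.270×10^-5/2.920×10^5)
L = 15.1 m

L_max ≈ 15.1 m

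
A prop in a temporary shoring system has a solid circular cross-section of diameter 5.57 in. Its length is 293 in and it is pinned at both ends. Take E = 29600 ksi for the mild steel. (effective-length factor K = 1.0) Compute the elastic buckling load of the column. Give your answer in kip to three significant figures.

P_cr ≈ 161 kip

I = πd⁴/64 = π×5.57⁴/64 = 47.25 in⁴
Effective length L_e = K·L = 1 × 293 = 293.0 in
P_cr = π²EI / L_e² = π² × 29600×10³ × 47.25 / 293.0² = 1.608×10^5 lb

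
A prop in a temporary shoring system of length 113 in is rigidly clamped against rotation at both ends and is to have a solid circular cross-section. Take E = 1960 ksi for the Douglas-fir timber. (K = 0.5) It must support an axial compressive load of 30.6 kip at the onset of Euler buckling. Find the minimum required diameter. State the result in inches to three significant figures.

d ≈ 3.18 in

L_e = K·L = 0.5 × 113 = 56.50 in
Required I = P_cr·L_e²/(π²E) = 3.060×10^4 × 56.50² / (π² × 1.96×10^6) = 5.050 in⁴
Solid circle: I = πd⁴/64  ⇒  d = (64I/π)^(1/4) = (64×5.050/π)^(1/4) = 3.18 in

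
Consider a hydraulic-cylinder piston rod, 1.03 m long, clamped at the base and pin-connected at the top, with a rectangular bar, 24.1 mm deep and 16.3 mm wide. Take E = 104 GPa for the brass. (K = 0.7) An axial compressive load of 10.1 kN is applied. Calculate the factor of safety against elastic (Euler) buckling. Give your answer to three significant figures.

n ≈ 1.70

Buckling occurs about the weak axis: I_min = h·b³/12 with b = 16.3 mm (the shorter side).
I_min = 24.1×16.3³/12 = 8.698×10^3 mm⁴
I = 8.698×10^3 mm⁴ = 8.698×10^-9 m⁴
Effective length L_e = K·L = 0.7 × 1.03 = 0.7210 m
P_cr = π²EI / L_e² = π² × 104×10⁹ × 8.698×10^-9 / 0.7210² = 1.717×10^4 N
Factor of safety n = P_cr / P = 17.174 / 10.1 = 1.70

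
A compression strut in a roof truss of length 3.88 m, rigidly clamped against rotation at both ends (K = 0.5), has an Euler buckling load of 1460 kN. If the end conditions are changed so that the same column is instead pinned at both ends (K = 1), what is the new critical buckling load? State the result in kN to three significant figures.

P_cr ≈ 365 kN

P_cr ∝ 1/K², so P_cr,new = P_cr,old × (K_old/K_new)² = 1460 × (0.5/1)²
= 1460 × 0.2500 = 365 kN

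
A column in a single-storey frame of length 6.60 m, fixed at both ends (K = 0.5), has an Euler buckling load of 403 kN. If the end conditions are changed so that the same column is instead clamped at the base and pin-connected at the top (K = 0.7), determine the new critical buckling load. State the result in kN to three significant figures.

P_cr ∝ 1/K², so P_cr,new = P_cr,old × (K_old/K_new)² = 403 × (0.5/0.7)²
= 403 × 0.5102 = 206 kN

P_cr ≈ 206 kN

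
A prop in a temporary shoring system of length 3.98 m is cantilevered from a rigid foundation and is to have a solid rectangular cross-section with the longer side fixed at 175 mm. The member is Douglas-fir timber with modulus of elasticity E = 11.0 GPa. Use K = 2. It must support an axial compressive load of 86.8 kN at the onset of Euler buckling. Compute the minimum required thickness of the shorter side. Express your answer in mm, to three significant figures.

b ≈ 151 mm

L_e = K·L = 2 × 3.98 = 7.960 m
Required I = P_cr·L_e²/(π²E) = 8.680×10^4 × 7.960² / (π² × 1.10×10^10) = 5.066×10^-5 m⁴
I_req = 5.066×10^7 mm⁴
Rectangle, weak axis: I_min = h·b³/12 with h = 175 mm fixed  ⇒  b = (12I/h)^(1/3) = 151 mm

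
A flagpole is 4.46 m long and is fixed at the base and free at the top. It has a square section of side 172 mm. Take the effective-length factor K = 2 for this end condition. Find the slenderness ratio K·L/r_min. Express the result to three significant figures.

λ ≈ 180

For a square r = a/√12 = 172/√12 = 49.65 mm
L_e = K·L = 2 × 4.46 m = 8.920 m = 8920.0 mm
λ = L_e / r_min = 8920.0 / 49.65 = 180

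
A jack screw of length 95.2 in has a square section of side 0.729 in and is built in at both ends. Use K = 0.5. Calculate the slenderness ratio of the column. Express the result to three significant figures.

λ ≈ 226

I = a⁴/12 = 0.729⁴/12 = 2.354×10^-2 in⁴
A = 0.5314 in²;  r_min = √(I/A) = √(2.354×10^-2/0.5314) = 0.2104 in
L_e = K·L = 0.5 × 95.2 = 47.60 in
λ = L_e / r_min = 47.600 / 0.2104 = 226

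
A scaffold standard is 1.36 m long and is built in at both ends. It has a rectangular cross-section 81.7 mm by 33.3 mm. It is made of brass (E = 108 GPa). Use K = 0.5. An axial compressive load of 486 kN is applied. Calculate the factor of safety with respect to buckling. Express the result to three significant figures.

n ≈ 1.19

Buckling occurs about the weak axis: I_min = h·b³/12 with b = 33.3 mm (the shorter side).
I_min = 81.7×33.3³/12 = 2.514×10^5 mm⁴
I = 2.514×10^5 mm⁴ = 2.514×10^-7 m⁴
Effective length L_e = K·L = 0.5 × 1.36 = 0.6800 m
P_cr = π²EI / L_e² = π² × 108×10⁹ × 2.514×10^-7 / 0.6800² = 5.795×10^5 N
Factor of safety n = P_cr / P = 579.53 / 486 = 1.19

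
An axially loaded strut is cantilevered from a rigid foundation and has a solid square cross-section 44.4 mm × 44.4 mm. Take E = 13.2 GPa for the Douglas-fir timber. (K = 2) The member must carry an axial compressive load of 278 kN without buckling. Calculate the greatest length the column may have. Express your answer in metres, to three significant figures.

I = a⁴/12 = 44.4⁴/12 = 3.239×10^5 mm⁴
I = 3.239×10^-7 m⁴
At the buckling limit P_cr = P = 2.780×10^5 N
From P_cr = π²EI/(K·L)²:  L = (1/K)·√(π²EI/P_cr) = (1/2)·√(π²×1.32×10^10×3.239×10^-7/2.780×10^5)
L = 0.195 m

L_max ≈ 0.195 m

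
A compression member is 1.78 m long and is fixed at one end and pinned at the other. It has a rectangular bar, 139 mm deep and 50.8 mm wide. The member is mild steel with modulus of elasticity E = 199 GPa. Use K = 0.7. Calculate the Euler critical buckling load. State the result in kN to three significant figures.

Buckling occurs about the weak axis: I_min = h·b³/12 with b = 50.8 mm (the shorter side).
I_min = 139×50.8³/12 = 1.519×10^6 mm⁴
I = 1.519×10^6 mm⁴ = 1.519×10^-6 m⁴
Effective length L_e = K·L = 0.7 × 1.78 = 1.246 m
P_cr = π²EI / L_e² = π² × 199×10⁹ × 1.519×10^-6 / 1.246² = 1.921×10^6 N

P_cr ≈ 1920 kN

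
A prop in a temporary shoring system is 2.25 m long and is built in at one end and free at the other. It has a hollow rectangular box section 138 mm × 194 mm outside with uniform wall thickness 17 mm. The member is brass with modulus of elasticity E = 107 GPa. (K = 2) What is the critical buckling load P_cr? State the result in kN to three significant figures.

Inner dimensions: h_i = 194 − 2×17 = 160.0 mm, b_i = 138 − 2×17 = 104.0 mm
Weak-axis I_min = (h_o·b_o³ − h_i·b_i³)/12 with b_o = 138, b_i = 104.0 mm (shorter outer/inner sides).
I_min = (194×138³ − 160.0×104.0³)/12 = 2.749×10^7 mm⁴
I = 2.749×10^7 mm⁴ = 2.749×10^-5 m⁴
Effective length L_e = K·L = 2 × 2.25 = 4.500 m
P_cr = π²EI / L_e² = π² × 107×10⁹ × 2.749×10^-5 / 4.500² = 1.434×10^6 N

P_cr ≈ 1430 kN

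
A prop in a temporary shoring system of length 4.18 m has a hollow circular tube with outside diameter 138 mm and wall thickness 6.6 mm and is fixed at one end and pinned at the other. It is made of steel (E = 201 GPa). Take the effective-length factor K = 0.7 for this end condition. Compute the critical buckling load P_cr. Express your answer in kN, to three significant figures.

Inner diameter d_i = 138 − 2×6.6 = 124.8 mm
I = π(d_o⁴ − d_i⁴)/64 = π(138⁴ − 124.8⁴)/64 = 5.895×10^6 mm⁴
I = 5.895×10^6 mm⁴ = 5.895×10^-6 m⁴
Effective length L_e = K·L = 0.7 × 4.18 = 2.926 m
P_cr = π²EI / L_e² = π² × 201×10⁹ × 5.895×10^-6 / 2.926² = 1.366×10^6 N

P_cr ≈ 1370 kN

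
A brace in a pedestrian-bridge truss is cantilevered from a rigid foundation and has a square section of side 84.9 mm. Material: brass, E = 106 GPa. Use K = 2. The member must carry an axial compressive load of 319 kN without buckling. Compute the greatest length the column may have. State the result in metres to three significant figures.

I = a⁴/12 = 84.9⁴/12 = 4.330×10^6 mm⁴
I = 4.330×10^-6 m⁴
At the buckling limit P_cr = P = 3.190×10^5 N
From P_cr = π²EI/(K·L)²:  L = (1/K)·√(π²EI/P_cr) = (1/2)·√(π²×1.06×10^11×4.330×10^-6/3.190×10^5)
L = 1.88 m

L_max ≈ 1.88 m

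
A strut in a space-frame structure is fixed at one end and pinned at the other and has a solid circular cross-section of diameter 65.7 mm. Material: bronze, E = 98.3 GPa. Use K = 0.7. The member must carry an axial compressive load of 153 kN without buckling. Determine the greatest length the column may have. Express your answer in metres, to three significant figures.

L_max ≈ 3.44 m

I = πd⁴/64 = π×65.7⁴/64 = 9.146×10^5 mm⁴
I = 9.146×10^-7 m⁴
At the buckling limit P_cr = P = 1.530×10^5 N
From P_cr = π²EI/(K·L)²:  L = (1/K)·√(π²EI/P_cr) = (1/0.7)·√(π²×9.83×10^10×9.146×10^-7/1.530×10^5)
L = 3.44 m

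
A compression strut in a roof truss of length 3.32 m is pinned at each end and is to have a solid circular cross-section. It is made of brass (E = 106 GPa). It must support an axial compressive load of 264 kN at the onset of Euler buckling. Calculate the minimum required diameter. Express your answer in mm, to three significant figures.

L_e = K·L = 1 × 3.32 = 3.320 m
Required I = P_cr·L_e²/(π²E) = 2.640×10^5 × 3.320² / (π² × 1.06×10^11) = 2.781×10^-6 m⁴
I_req = 2.781×10^6 mm⁴
Solid circle: I = πd⁴/64  ⇒  d = (64I/π)^(1/4) = (64×2.781×10^6/π)^(1/4) = 86.8 mm

d ≈ 86.8 mm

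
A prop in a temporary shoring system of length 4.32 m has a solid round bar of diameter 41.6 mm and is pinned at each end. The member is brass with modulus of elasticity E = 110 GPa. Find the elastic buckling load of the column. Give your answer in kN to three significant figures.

I = πd⁴/64 = π×41.6⁴/64 = 1.470×10^5 mm⁴
I = 1.470×10^5 mm⁴ = 1.470×10^-7 m⁴
Effective length L_e = K·L = 1 × 4.32 = 4.320 m
P_cr = π²EI / L_e² = π² × 110×10⁹ × 1.470×10^-7 / 4.320² = 8.552×10^3 N

P_cr ≈ 8.55 kN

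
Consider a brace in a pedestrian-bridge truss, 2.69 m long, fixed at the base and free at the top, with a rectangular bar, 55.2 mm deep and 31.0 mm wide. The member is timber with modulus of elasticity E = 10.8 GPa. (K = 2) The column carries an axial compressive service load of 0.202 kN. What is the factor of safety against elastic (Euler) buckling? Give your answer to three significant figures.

n ≈ 2.50

Buckling occurs about the weak axis: I_min = h·b³/12 with b = 31.0 mm (the shorter side).
I_min = 55.2×31.0³/12 = 1.370×10^5 mm⁴
I = 1.370×10^5 mm⁴ = 1.370×10^-7 m⁴
Effective length L_e = K·L = 2 × 2.69 = 5.380 m
P_cr = π²EI / L_e² = π² × 10.8×10⁹ × 1.370×10^-7 / 5.380² = 504.7 N
Factor of safety n = P_cr / P = 0.50466 / 0.202 = 2.50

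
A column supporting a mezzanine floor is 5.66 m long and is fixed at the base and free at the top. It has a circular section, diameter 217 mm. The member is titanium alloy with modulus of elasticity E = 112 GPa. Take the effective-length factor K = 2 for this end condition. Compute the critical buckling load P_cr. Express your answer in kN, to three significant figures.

P_cr ≈ 939 kN

I = πd⁴/64 = π×217⁴/64 = 1.088×10^8 mm⁴
I = 1.088×10^8 mm⁴ = 1.088×10^-4 m⁴
Effective length L_e = K·L = 2 × 5.66 = 11.32 m
P_cr = π²EI / L_e² = π² × 112×10⁹ × 1.088×10^-4 / 11.32² = 9.389×10^5 N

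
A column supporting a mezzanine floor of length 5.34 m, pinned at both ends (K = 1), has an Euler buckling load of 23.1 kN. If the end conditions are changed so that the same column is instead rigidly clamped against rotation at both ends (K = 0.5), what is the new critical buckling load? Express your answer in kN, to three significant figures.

P_cr ≈ 92.4 kN

P_cr ∝ 1/K², so P_cr,new = P_cr,old × (K_old/K_new)² = 23.1 × (1/0.5)²
= 23.1 × 4.000 = 92.4 kN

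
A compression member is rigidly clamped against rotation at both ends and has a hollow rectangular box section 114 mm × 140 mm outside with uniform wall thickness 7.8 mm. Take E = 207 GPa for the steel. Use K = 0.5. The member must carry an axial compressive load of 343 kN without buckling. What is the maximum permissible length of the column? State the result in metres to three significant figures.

L_max ≈ 13.3 m

Inner dimensions: h_i = 140 − 2×7.8 = 124.4 mm, b_i = 114 − 2×7.8 = 98.40 mm
Weak-axis I_min = (h_o·b_o³ − h_i·b_i³)/12 with b_o = 114, b_i = 98.40 mm (shorter outer/inner sides).
I_min = (140×114³ − 124.4×98.40³)/12 = 7.408×10^6 mm⁴
I = 7.408×10^-6 m⁴
At the buckling limit P_cr = P = 3.430×10^5 N
From P_cr = π²EI/(K·L)²:  L = (1/K)·√(π²EI/P_cr) = (1/0.5)·√(π²×2.07×10^11×7.408×10^-6/3.430×10^5)
L = 13.3 m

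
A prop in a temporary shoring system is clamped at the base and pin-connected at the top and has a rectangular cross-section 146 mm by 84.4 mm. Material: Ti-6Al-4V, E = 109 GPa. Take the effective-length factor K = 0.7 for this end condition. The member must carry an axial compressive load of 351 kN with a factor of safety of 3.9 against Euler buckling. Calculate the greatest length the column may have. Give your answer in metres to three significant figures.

Buckling occurs about the weak axis: I_min = h·b³/12 with b = 84.4 mm (the shorter side).
I_min = 146×84.4³/12 = 7.315×10^6 mm⁴
I = 7.315×10^-6 m⁴
Required critical load P_cr = n·P = 3.9 × 351 = 1369 kN = 1.369×10^6 N
From P_cr = π²EI/(K·L)²:  L = (1/K)·√(π²EI/P_cr) = (1/0.7)·√(π²×1.09×10^11×7.315×10^-6/1.369×10^6)
L = 3.43 m

L_max ≈ 3.43 m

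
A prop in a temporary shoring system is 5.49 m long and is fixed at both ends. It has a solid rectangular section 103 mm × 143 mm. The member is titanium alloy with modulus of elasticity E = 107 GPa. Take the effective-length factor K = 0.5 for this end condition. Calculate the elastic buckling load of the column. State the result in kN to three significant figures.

P_cr ≈ 1830 kN

Buckling occurs about the weak axis: I_min = h·b³/12 with b = 103 mm (the shorter side).
I_min = 143×103³/12 = 1.302×10^7 mm⁴
I = 1.302×10^7 mm⁴ = 1.302×10^-5 m⁴
Effective length L_e = K·L = 0.5 × 5.49 = 2.745 m
P_cr = π²EI / L_e² = π² × 107×10⁹ × 1.302×10^-5 / 2.745² = 1.825×10^6 N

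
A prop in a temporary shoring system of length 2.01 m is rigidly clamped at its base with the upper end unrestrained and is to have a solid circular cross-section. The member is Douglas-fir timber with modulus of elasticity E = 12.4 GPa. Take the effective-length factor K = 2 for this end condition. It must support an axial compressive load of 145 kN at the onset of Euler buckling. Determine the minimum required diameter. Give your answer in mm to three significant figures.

L_e = K·L = 2 × 2.01 = 4.020 m
Required I = P_cr·L_e²/(π²E) = 1.450×10^5 × 4.020² / (π² × 1.24×10^10) = 1.915×10^-5 m⁴
I_req = 1.915×10^7 mm⁴
Solid circle: I = πd⁴/64  ⇒  d = (64I/π)^(1/4) = (64×1.915×10^7/π)^(1/4) = 141 mm

d ≈ 141 mm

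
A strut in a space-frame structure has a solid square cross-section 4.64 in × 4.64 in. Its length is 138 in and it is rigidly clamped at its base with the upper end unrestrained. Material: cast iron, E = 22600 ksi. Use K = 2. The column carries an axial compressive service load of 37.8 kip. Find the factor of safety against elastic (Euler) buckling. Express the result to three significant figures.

n ≈ 2.99

I = a⁴/12 = 4.64⁴/12 = 38.63 in⁴
Effective length L_e = K·L = 2 × 138 = 276.0 in
P_cr = π²EI / L_e² = π² × 22600×10³ × 38.63 / 276.0² = 1.131×10^5 lb
Factor of safety n = P_cr / P = 113.10 / 37.8 = 2.99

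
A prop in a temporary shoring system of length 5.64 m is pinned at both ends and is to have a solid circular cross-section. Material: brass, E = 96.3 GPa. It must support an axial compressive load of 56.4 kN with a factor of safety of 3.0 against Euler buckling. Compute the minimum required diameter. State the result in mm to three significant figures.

d ≈ 104 mm

Required P_cr = n·P = 3.0 × 56.4 = 169.2 kN
L_e = K·L = 1 × 5.64 = 5.640 m
Required I = P_cr·L_e²/(π²E) = 1.692×10^5 × 5.640² / (π² × 9.63×10^10) = 5.663×10^-6 m⁴
I_req = 5.663×10^6 mm⁴
Solid circle: I = πd⁴/64  ⇒  d = (64I/π)^(1/4) = (64×5.663×10^6/π)^(1/4) = 104 mm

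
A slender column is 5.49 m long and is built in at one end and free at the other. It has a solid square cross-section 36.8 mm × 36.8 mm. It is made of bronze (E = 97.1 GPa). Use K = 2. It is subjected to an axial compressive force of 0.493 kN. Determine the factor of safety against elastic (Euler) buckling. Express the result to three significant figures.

n ≈ 2.46

I = a⁴/12 = 36.8⁴/12 = 1.528×10^5 mm⁴
I = 1.528×10^5 mm⁴ = 1.528×10^-7 m⁴
Effective length L_e = K·L = 2 × 5.49 = 10.98 m
P_cr = π²EI / L_e² = π² × 97.1×10⁹ × 1.528×10^-7 / 10.98² = 1.215×10^3 N
Factor of safety n = P_cr / P = 1.2149 / 0.493 = 2.46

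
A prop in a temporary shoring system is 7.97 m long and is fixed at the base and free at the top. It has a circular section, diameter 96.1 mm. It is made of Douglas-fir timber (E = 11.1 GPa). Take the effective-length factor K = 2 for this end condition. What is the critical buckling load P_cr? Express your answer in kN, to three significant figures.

I = πd⁴/64 = π×96.1⁴/64 = 4.187×10^6 mm⁴
I = 4.187×10^6 mm⁴ = 4.187×10^-6 m⁴
Effective length L_e = K·L = 2 × 7.97 = 15.94 m
P_cr = π²EI / L_e² = π² × 11.1×10⁹ × 4.187×10^-6 / 15.94² = 1.805×10^3 N

P_cr ≈ 1.81 kN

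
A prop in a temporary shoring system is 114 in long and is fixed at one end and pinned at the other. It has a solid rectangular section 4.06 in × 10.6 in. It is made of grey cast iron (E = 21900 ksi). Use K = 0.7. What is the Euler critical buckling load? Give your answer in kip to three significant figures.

P_cr ≈ 2010 kip

Buckling occurs about the weak axis: I_min = h·b³/12 with b = 4.06 in (the shorter side).
I_min = 10.6×4.06³/12 = 59.12 in⁴
Effective length L_e = K·L = 0.7 × 114 = 79.80 in
P_cr = π²EI / L_e² = π² × 21900×10³ × 59.12 / 79.80² = 2.007×10^6 lb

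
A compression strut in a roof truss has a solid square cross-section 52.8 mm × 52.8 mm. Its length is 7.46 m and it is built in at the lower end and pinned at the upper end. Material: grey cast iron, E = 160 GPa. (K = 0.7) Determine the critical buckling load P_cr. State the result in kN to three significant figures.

P_cr ≈ 37.5 kN

I = a⁴/12 = 52.8⁴/12 = 6.477×10^5 mm⁴
I = 6.477×10^5 mm⁴ = 6.477×10^-7 m⁴
Effective length L_e = K·L = 0.7 × 7.46 = 5.222 m
P_cr = π²EI / L_e² = π² × 160×10⁹ × 6.477×10^-7 / 5.222² = 3.751×10^4 N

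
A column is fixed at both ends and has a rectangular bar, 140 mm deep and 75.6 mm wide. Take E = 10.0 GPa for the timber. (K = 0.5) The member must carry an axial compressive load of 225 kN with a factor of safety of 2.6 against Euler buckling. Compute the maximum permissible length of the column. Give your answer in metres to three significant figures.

Buckling occurs about the weak axis: I_min = h·b³/12 with b = 75.6 mm (the shorter side).
I_min = 140×75.6³/12 = 5.041×10^6 mm⁴
I = 5.041×10^-6 m⁴
Required critical load P_cr = n·P = 2.6 × 225 = 585.0 kN = 5.850×10^5 N
From P_cr = π²EI/(K·L)²:  L = (1/K)·√(π²EI/P_cr) = (1/0.5)·√(π²×1.00×10^10×5.041×10^-6/5.850×10^5)
L = 1.84 m

L_max ≈ 1.84 m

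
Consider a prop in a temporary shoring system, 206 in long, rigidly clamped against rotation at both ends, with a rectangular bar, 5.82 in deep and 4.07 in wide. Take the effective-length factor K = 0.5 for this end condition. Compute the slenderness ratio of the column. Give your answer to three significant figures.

For a rectangle r_min = b/√12 = 4.07/√12 = 1.175 in
L_e = K·L = 0.5 × 206 = 103.0 in
λ = L_e / r_min = 103.00 / 1.175 = 87.7

λ ≈ 87.7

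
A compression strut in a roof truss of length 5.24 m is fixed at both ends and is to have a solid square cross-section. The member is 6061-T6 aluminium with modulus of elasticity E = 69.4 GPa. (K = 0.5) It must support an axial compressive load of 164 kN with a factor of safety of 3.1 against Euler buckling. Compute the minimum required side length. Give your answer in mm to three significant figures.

a ≈ 88.4 mm

Required P_cr = n·P = 3.1 × 164 = 508.4 kN
L_e = K·L = 0.5 × 5.24 = 2.620 m
Required I = P_cr·L_e²/(π²E) = 5.084×10^5 × 2.620² / (π² × 6.94×10^10) = 5.095×10^-6 m⁴
I_req = 5.095×10^6 mm⁴
Solid square: I = a⁴/12  ⇒  a = (12I)^(1/4) = (12×5.095×10^6)^(1/4) = 88.4 mm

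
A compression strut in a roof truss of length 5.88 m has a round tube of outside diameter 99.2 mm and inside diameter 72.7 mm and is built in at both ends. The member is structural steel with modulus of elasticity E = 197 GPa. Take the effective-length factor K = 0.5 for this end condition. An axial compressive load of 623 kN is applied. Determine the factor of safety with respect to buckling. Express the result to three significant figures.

d_o = 99.2 mm, d_i = 72.7 mm
I = π(d_o⁴ − d_i⁴)/64 = π(99.2⁴ − 72.70⁴)/64 = 3.382×10^6 mm⁴
I = 3.382×10^6 mm⁴ = 3.382×10^-6 m⁴
Effective length L_e = K·L = 0.5 × 5.88 = 2.940 m
P_cr = π²EI / L_e² = π² × 197×10⁹ × 3.382×10^-6 / 2.940² = 7.608×10^5 N
Factor of safety n = P_cr / P = 760.83 / 623 = 1.22

n ≈ 1.22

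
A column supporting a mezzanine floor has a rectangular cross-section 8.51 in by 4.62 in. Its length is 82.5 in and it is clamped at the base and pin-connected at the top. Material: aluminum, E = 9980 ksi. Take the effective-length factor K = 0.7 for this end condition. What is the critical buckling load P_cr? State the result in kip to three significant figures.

Buckling occurs about the weak axis: I_min = h·b³/12 with b = 4.62 in (the shorter side).
I_min = 8.51×4.62³/12 = 69.93 in⁴
Effective length L_e = K·L = 0.7 × 82.5 = 57.75 in
P_cr = π²EI / L_e² = π² × 9980×10³ × 69.93 / 57.75² = 2.065×10^6 lb

P_cr ≈ 2070 kip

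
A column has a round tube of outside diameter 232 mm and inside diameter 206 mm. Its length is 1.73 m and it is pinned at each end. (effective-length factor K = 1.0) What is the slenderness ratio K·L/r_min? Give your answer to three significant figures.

λ ≈ 22.3

d_o = 232 mm, d_i = 206 mm
I = π(d_o⁴ − d_i⁴)/64 = π(232⁴ − 206.0⁴)/64 = 5.381×10^7 mm⁴
A = 8.944×10^3 mm²;  r_min = √(I/A) = √(5.381×10^7/8.944×10^3) = 77.56 mm
L_e = K·L = 1 × 1.73 m = 1.730 m = 1730.0 mm
λ = L_e / r_min = 1730.0 / 77.56 = 22.3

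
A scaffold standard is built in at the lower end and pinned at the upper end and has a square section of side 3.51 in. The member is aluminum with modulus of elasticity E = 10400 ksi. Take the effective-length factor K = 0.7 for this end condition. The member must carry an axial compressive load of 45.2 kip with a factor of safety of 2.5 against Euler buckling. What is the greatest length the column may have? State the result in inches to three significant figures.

I = a⁴/12 = 3.51⁴/12 = 12.65 in⁴
Required critical load P_cr = n·P = 2.5 × 45.2 = 113.0 kip = 1.130×10^5 lb
From P_cr = π²EI/(K·L)²:  L = (1/K)·√(π²EI/P_cr) = (1/0.7)·√(π²×1.04×10^7×12.65/1.130×10^5)
L = 153 in

L_max ≈ 153 in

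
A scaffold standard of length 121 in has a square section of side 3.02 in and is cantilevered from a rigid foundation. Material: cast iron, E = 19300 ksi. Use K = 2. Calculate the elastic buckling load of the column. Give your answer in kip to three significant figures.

P_cr ≈ 22.5 kip

I = a⁴/12 = 3.02⁴/12 = 6.932 in⁴
Effective length L_e = K·L = 2 × 121 = 242.0 in
P_cr = π²EI / L_e² = π² × 19300×10³ × 6.932 / 242.0² = 2.255×10^4 lb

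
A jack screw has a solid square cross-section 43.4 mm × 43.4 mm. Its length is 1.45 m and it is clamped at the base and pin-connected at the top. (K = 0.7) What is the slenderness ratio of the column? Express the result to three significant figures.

λ ≈ 81.0

For a square r = a/√12 = 43.4/√12 = 12.53 mm
L_e = K·L = 0.7 × 1.45 m = 1.015 m = 1015.0 mm
λ = L_e / r_min = 1015.0 / 12.53 = 81.0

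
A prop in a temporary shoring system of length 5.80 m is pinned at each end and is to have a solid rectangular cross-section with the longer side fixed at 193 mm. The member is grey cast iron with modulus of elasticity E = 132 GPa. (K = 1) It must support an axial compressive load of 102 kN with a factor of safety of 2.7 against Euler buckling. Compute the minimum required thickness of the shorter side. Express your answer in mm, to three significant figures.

Required P_cr = n·P = 2.7 × 102 = 275.4 kN
L_e = K·L = 1 × 5.80 = 5.800 m
Required I = P_cr·L_e²/(π²E) = 2.754×10^5 × 5.800² / (π² × 1.32×10^11) = 7.111×10^-6 m⁴
I_req = 7.111×10^6 mm⁴
Rectangle, weak axis: I_min = h·b³/12 with h = 193 mm fixed  ⇒  b = (12I/h)^(1/3) = 76.2 mm

b ≈ 76.2 mm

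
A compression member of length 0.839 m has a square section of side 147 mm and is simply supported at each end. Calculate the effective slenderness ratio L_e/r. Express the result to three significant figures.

λ ≈ 19.8

I = a⁴/12 = 147⁴/12 = 3.891×10^7 mm⁴
A = 2.161×10^4 mm²;  r_min = √(I/A) = √(3.891×10^7/2.161×10^4) = 42.44 mm
L_e = K·L = 1 × 0.839 m = 0.8390 m = 839.00 mm
λ = L_e / r_min = 839.00 / 42.44 = 19.8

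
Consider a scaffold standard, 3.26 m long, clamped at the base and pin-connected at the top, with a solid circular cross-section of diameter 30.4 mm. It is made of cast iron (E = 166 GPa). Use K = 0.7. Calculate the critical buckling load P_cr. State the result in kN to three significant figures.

P_cr ≈ 13.2 kN

I = πd⁴/64 = π×30.4⁴/64 = 4.192×10^4 mm⁴
I = 4.192×10^4 mm⁴ = 4.192×10^-8 m⁴
Effective length L_e = K·L = 0.7 × 3.26 = 2.282 m
P_cr = π²EI / L_e² = π² × 166×10⁹ × 4.192×10^-8 / 2.282² = 1.319×10^4 N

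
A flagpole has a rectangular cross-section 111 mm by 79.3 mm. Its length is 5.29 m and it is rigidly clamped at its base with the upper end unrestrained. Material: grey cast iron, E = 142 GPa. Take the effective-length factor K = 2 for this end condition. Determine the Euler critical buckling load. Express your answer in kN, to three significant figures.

P_cr ≈ 57.8 kN

Buckling occurs about the weak axis: I_min = h·b³/12 with b = 79.3 mm (the shorter side).
I_min = 111×79.3³/12 = 4.613×10^6 mm⁴
I = 4.613×10^6 mm⁴ = 4.613×10^-6 m⁴
Effective length L_e = K·L = 2 × 5.29 = 10.58 m
P_cr = π²EI / L_e² = π² × 142×10⁹ × 4.613×10^-6 / 10.58² = 5.775×10^4 N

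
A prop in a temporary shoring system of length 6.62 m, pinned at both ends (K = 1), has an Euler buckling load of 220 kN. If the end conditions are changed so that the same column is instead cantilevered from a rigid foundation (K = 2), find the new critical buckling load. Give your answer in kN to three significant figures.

P_cr ≈ 55.0 kN

P_cr ∝ 1/K², so P_cr,new = P_cr,old × (K_old/K_new)² = 220 × (1/2)²
= 220 × 0.2500 = 55.0 kN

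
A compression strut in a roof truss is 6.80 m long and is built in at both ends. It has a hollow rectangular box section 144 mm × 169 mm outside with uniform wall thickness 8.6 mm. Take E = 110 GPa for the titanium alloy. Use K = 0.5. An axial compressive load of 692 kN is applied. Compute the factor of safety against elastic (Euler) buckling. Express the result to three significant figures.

Inner dimensions: h_i = 169 − 2×8.6 = 151.8 mm, b_i = 144 − 2×8.6 = 126.8 mm
Weak-axis I_min = (h_o·b_o³ − h_i·b_i³)/12 with b_o = 144, b_i = 126.8 mm (shorter outer/inner sides).
I_min = (169×144³ − 151.8×126.8³)/12 = 1.626×10^7 mm⁴
I = 1.626×10^7 mm⁴ = 1.626×10^-5 m⁴
Effective length L_e = K·L = 0.5 × 6.80 = 3.400 m
P_cr = π²EI / L_e² = π² × 110×10⁹ × 1.626×10^-5 / 3.400² = 1.527×10^6 N
Factor of safety n = P_cr / P = 1527.3 / 692 = 2.21

n ≈ 2.21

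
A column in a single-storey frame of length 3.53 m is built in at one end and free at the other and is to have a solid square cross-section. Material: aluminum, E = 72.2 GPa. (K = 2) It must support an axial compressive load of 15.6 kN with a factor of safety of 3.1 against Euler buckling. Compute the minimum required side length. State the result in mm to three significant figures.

Required P_cr = n·P = 3.1 × 15.6 = 48.36 kN
L_e = K·L = 2 × 3.53 = 7.060 m
Required I = P_cr·L_e²/(π²E) = 4.836×10^4 × 7.060² / (π² × 7.22×10^10) = 3.383×10^-6 m⁴
I_req = 3.383×10^6 mm⁴
Solid square: I = a⁴/12  ⇒  a = (12I)^(1/4) = (12×3.383×10^6)^(1/4) = 79.8 mm

a ≈ 79.8 mm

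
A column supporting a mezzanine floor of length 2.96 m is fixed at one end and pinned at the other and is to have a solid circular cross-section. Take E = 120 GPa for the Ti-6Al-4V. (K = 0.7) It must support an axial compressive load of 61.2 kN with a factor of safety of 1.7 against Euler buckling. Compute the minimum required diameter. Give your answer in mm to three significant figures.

d ≈ 52.6 mm

Required P_cr = n·P = 1.7 × 61.2 = 104.0 kN
L_e = K·L = 0.7 × 2.96 = 2.072 m
Required I = P_cr·L_e²/(π²E) = 1.040×10^5 × 2.072² / (π² × 1.20×10^11) = 3.771×10^-7 m⁴
I_req = 3.771×10^5 mm⁴
Solid circle: I = πd⁴/64  ⇒  d = (64I/π)^(1/4) = (64×3.771×10^5/π)^(1/4) = 52.6 mm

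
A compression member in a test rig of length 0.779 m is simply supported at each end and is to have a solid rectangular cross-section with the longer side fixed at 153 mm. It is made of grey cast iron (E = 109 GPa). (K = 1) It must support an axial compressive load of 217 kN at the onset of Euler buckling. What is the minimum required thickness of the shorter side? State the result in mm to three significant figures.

b ≈ 21.3 mm

L_e = K·L = 1 × 0.779 = 0.7790 m
Required I = P_cr·L_e²/(π²E) = 2.170×10^5 × 0.7790² / (π² × 1.09×10^11) = 1.224×10^-7 m⁴
I_req = 1.224×10^5 mm⁴
Rectangle, weak axis: I_min = h·b³/12 with h = 153 mm fixed  ⇒  b = (12I/h)^(1/3) = 21.3 mm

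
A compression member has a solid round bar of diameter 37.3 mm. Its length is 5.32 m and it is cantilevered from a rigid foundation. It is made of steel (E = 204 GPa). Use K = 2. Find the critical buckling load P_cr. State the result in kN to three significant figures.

I = πd⁴/64 = π×37.3⁴/64 = 9.502×10^4 mm⁴
I = 9.502×10^4 mm⁴ = 9.502×10^-8 m⁴
Effective length L_e = K·L = 2 × 5.32 = 10.64 m
P_cr = π²EI / L_e² = π² × 204×10⁹ × 9.502×10^-8 / 10.64² = 1.690×10^3 N

P_cr ≈ 1.69 kN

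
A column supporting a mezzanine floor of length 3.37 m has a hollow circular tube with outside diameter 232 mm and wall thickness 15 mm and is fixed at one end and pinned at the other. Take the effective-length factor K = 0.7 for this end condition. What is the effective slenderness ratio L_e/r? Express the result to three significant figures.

λ ≈ 30.7

Inner diameter d_i = 232 − 2×15 = 202.0 mm
I = π(d_o⁴ − d_i⁴)/64 = π(232⁴ − 202.0⁴)/64 = 6.048×10^7 mm⁴
A = 1.023×10^4 mm²;  r_min = √(I/A) = √(6.048×10^7/1.023×10^4) = 76.90 mm
L_e = K·L = 0.7 × 3.37 m = 2.359 m = 2359.0 mm
λ = L_e / r_min = 2359.0 / 76.90 = 30.7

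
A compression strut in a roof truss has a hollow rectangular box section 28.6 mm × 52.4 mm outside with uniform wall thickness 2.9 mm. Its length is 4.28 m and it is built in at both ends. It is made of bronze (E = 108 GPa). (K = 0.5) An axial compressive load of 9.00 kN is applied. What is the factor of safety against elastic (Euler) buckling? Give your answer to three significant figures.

Inner dimensions: h_i = 52.4 − 2×2.9 = 46.60 mm, b_i = 28.6 − 2×2.9 = 22.80 mm
Weak-axis I_min = (h_o·b_o³ − h_i·b_i³)/12 with b_o = 28.6, b_i = 22.80 mm (shorter outer/inner sides).
I_min = (52.4×28.6³ − 46.60×22.80³)/12 = 5.613×10^4 mm⁴
I = 5.613×10^4 mm⁴ = 5.613×10^-8 m⁴
Effective length L_e = K·L = 0.5 × 4.28 = 2.140 m
P_cr = π²EI / L_e² = π² × 108×10⁹ × 5.613×10^-8 / 2.140² = 1.306×10^4 N
Factor of safety n = P_cr / P = 13.063 / 9.00 = 1.45

n ≈ 1.45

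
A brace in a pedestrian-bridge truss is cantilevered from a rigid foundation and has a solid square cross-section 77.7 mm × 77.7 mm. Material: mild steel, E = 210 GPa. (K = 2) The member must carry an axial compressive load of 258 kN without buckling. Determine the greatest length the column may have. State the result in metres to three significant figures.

I = a⁴/12 = 77.7⁴/12 = 3.037×10^6 mm⁴
I = 3.037×10^-6 m⁴
At the buckling limit P_cr = P = 2.580×10^5 N
From P_cr = π²EI/(K·L)²:  L = (1/K)·√(π²EI/P_cr) = (1/2)·√(π²×2.10×10^11×3.037×10^-6/2.580×10^5)
L = 2.47 m

L_max ≈ 2.47 m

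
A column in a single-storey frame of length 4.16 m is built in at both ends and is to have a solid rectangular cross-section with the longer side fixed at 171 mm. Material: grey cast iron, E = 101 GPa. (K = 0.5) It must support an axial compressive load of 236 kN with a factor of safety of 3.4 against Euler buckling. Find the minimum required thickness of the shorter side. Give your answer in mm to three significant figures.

Required P_cr = n·P = 3.4 × 236 = 802.4 kN
L_e = K·L = 0.5 × 4.16 = 2.080 m
Required I = P_cr·L_e²/(π²E) = 8.024×10^5 × 2.080² / (π² × 1.01×10^11) = 3.483×10^-6 m⁴
I_req = 3.483×10^6 mm⁴
Rectangle, weak axis: I_min = h·b³/12 with h = 171 mm fixed  ⇒  b = (12I/h)^(1/3) = 62.5 mm

b ≈ 62.5 mm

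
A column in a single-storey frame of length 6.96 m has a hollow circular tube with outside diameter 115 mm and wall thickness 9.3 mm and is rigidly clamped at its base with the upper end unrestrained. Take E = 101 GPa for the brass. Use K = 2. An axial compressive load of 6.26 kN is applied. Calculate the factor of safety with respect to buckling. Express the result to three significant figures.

Inner diameter d_i = 115 − 2×9.3 = 96.40 mm
I = π(d_o⁴ − d_i⁴)/64 = π(115⁴ − 96.40⁴)/64 = 4.346×10^6 mm⁴
I = 4.346×10^6 mm⁴ = 4.346×10^-6 m⁴
Effective length L_e = K·L = 2 × 6.96 = 13.92 m
P_cr = π²EI / L_e² = π² × 101×10⁹ × 4.346×10^-6 / 13.92² = 2.236×10^4 N
Factor of safety n = P_cr / P = 22.359 / 6.26 = 3.57

n ≈ 3.57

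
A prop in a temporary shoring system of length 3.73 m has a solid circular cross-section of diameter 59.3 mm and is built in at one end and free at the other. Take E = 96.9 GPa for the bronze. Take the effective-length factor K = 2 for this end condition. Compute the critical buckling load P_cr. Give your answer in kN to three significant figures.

I = πd⁴/64 = π×59.3⁴/64 = 6.070×10^5 mm⁴
I = 6.070×10^5 mm⁴ = 6.070×10^-7 m⁴
Effective length L_e = K·L = 2 × 3.73 = 7.460 m
P_cr = π²EI / L_e² = π² × 96.9×10⁹ × 6.070×10^-7 / 7.460² = 1.043×10^4 N

P_cr ≈ 10.4 kN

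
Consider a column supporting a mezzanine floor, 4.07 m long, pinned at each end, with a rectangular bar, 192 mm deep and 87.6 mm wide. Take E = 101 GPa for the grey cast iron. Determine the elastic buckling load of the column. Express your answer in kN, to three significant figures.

P_cr ≈ 647 kN

Buckling occurs about the weak axis: I_min = h·b³/12 with b = 87.6 mm (the shorter side).
I_min = 192×87.6³/12 = 1.076×10^7 mm⁴
I = 1.076×10^7 mm⁴ = 1.076×10^-5 m⁴
Effective length L_e = K·L = 1 × 4.07 = 4.070 m
P_cr = π²EI / L_e² = π² × 101×10⁹ × 1.076×10^-5 / 4.070² = 6.472×10^5 N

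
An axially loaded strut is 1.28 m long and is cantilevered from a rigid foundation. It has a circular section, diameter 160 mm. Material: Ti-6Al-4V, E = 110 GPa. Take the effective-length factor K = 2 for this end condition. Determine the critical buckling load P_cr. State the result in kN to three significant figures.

P_cr ≈ 5330 kN

I = πd⁴/64 = π×160⁴/64 = 3.217×10^7 mm⁴
I = 3.217×10^7 mm⁴ = 3.217×10^-5 m⁴
Effective length L_e = K·L = 2 × 1.28 = 2.560 m
P_cr = π²EI / L_e² = π² × 110×10⁹ × 3.217×10^-5 / 2.560² = 5.329×10^6 N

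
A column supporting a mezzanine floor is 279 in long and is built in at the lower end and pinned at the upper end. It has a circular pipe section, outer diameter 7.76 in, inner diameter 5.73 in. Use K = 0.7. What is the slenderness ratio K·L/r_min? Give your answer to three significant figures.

d_o = 7.76 in, d_i = 5.73 in
I = π(d_o⁴ − d_i⁴)/64 = π(7.76⁴ − 5.730⁴)/64 = 125.1 in⁴
A = 21.51 in²;  r_min = √(I/A) = √(125.1/21.51) = 2.412 in
L_e = K·L = 0.7 × 279 = 195.3 in
λ = L_e / r_min = 195.30 / 2.412 = 81.0

λ ≈ 81.0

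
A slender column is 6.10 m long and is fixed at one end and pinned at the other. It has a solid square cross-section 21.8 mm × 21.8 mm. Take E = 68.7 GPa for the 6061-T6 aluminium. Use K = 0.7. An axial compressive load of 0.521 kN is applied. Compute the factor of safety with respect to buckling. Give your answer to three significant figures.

n ≈ 1.34

I = a⁴/12 = 21.8⁴/12 = 1.882×10^4 mm⁴
I = 1.882×10^4 mm⁴ = 1.882×10^-8 m⁴
Effective length L_e = K·L = 0.7 × 6.10 = 4.270 m
P_cr = π²EI / L_e² = π² × 68.7×10⁹ × 1.882×10^-8 / 4.270² = 699.9 N
Factor of safety n = P_cr / P = 0.69992 / 0.521 = 1.34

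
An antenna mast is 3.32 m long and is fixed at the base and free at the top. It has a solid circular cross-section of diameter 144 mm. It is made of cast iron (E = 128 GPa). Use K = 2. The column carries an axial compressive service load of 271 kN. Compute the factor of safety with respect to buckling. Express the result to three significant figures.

I = πd⁴/64 = π×144⁴/64 = 2.111×10^7 mm⁴
I = 2.111×10^7 mm⁴ = 2.111×10^-5 m⁴
Effective length L_e = K·L = 2 × 3.32 = 6.640 m
P_cr = π²EI / L_e² = π² × 128×10⁹ × 2.111×10^-5 / 6.640² = 6.048×10^5 N
Factor of safety n = P_cr / P = 604.77 / 271 = 2.23

n ≈ 2.23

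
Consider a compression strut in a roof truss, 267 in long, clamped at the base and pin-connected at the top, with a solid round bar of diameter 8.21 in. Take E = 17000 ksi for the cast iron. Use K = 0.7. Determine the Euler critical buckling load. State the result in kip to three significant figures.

P_cr ≈ 1070 kip

I = πd⁴/64 = π×8.21⁴/64 = 223.0 in⁴
Effective length L_e = K·L = 0.7 × 267 = 186.9 in
P_cr = π²EI / L_e² = π² × 17000×10³ × 223.0 / 186.9² = 1.071×10^6 lb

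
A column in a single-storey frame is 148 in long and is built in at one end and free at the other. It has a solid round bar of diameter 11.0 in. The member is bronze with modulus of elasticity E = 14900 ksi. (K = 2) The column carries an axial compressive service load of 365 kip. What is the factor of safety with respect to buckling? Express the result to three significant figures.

n ≈ 3.30

I = πd⁴/64 = π×11.0⁴/64 = 718.7 in⁴
Effective length L_e = K·L = 2 × 148 = 296.0 in
P_cr = π²EI / L_e² = π² × 14900×10³ × 718.7 / 296.0² = 1.206×10^6 lb
Factor of safety n = P_cr / P = 1206.3 / 365 = 3.30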